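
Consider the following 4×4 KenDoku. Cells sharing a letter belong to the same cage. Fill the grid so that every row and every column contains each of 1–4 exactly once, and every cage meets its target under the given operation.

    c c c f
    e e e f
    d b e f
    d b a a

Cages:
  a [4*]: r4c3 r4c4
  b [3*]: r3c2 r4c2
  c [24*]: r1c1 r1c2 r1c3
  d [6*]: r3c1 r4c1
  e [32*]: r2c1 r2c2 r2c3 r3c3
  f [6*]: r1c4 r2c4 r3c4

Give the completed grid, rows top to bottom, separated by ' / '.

Cage e has product 32; hence r3c3 = 4.
4 is placed in column 3; hence r4c3 = 1.
Row 4 now contains 1, leaving r4c4 = 4.
1 is placed in column 3; hence r2c3 = 2.
Cage b's pair has product 3; hence r3c2 = 1.
Row 4 now contains 1, leaving r4c2 = 3.
2 is placed in column 3, which forces r1c3 = 3.
Cage e has product 32, leaving r2c1 = 1.
1 is placed in column 2, so r2c2 = 4.
1 is placed in row 2; hence r2c4 = 3.
Cage d needs two cells with product 6, which forces r3c1 = 3.
Column 4 already has 3, so r3c4 = 2.
3 is placed in row 4; hence r4c1 = 2.
Column 1 already has 2, which forces r1c1 = 4.
Column 2 already has 4, which forces r1c2 = 2.
2 is placed in column 4, so r1c4 = 1.

4 2 3 1 / 1 4 2 3 / 3 1 4 2 / 2 3 1 4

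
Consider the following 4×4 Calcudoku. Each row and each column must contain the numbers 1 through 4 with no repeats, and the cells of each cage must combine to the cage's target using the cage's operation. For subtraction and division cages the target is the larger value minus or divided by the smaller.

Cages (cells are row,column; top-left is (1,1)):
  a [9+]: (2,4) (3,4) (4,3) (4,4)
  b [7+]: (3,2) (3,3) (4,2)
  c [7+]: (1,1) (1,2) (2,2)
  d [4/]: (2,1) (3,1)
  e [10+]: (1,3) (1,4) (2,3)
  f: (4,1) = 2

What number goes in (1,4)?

F is a freebie, so (4,1) = 2.
In column 1, 3 can only go at (1,1), so (1,1) = 3.
Cage c has sum 7, leaving (1,2) = 1.
The 3 cells of cage e must have sum 10; hence (1,3) = 2.
Row 1 now contains 3, which forces (1,4) = 4.
The 3 cells of cage c must have sum 7, which forces (2,2) = 3.
Cage e needs sum 10, so (2,3) = 4.
Column 2 already has 3; hence (4,2) = 4.
Row 2 already has 4; hence (2,1) = 1.
The 4 cells of cage a must have sum 9, so (2,4) = 2.
Cage d's pair has quotient 4, leaving (3,1) = 4.
Column 2 now contains 4, so (3,2) = 2.
Cage b needs sum 7, which forces (3,3) = 1.
The 4 cells of cage a must have sum 9; hence (3,4) = 3.
Cage a has sum 9, so (4,3) = 3.
The 4 cells of cage a must have sum 9, so (4,4) = 1.
The full grid is 3 1 2 4 / 1 3 4 2 / 4 2 1 3 / 2 4 3 1.

4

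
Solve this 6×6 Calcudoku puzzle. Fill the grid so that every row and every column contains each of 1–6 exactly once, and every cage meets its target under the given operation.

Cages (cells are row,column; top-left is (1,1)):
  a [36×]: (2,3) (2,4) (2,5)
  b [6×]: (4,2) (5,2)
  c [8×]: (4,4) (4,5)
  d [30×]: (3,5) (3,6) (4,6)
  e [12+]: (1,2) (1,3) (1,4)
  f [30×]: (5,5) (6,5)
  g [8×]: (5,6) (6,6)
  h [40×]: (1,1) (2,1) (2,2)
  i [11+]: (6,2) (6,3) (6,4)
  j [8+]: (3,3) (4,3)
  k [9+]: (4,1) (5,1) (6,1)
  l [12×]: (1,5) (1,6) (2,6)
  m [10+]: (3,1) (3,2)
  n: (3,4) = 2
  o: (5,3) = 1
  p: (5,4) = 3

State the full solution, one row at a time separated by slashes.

2 1 6 5 4 3 / 4 5 2 6 3 1 / 6 4 3 2 1 5 / 1 3 5 4 2 6 / 5 2 1 3 6 4 / 3 6 4 1 5 2

N is a freebie, leaving (3,4) = 2.
Column 4 now contains 2; hence (4,4) = 4.
Row 4 now contains 4, leaving (4,5) = 2.
O is a freebie, which forces (5,3) = 1.
Cage p is a single given cell, so (5,4) = 3.
Cage a needs product 36, which forces (2,3) = 2.
3 is placed in column 4; hence (2,4) = 6.
Cage a has product 36; hence (2,5) = 3.
Cage h needs product 40; hence (1,1) = 2.
Row 1 already has 2; hence (1,6) = 3.
Cage k has sum 9, leaving (5,1) = 5.
5 is placed in row 5, leaving (5,5) = 6.
Column 5 now contains 6, leaving (6,5) = 5.
Column 1 now contains 5, so (2,1) = 4.
Cage h needs product 40, which forces (2,2) = 5.
Row 2 now contains 4, so (2,6) = 1.
Column 1 now contains 4, so (3,1) = 6.
Row 3 already has 6, leaving (3,2) = 4.
Column 5 now contains 5, which forces (3,5) = 1.
Row 3 already has 6, leaving (3,6) = 5.
The two cells of cage b must have product 6, which forces (4,2) = 3.
Row 4 now contains 3; hence (4,3) = 5.
5 is placed in column 6, so (4,6) = 6.
Row 5 already has 6, so (5,2) = 2.
Row 5 already has 2; hence (5,6) = 4.
Column 2 already has 4; hence (6,2) = 6.
6 is placed in row 6, so (6,3) = 4.
5 is placed in row 6, leaving (6,4) = 1.
Column 6 already has 4, so (6,6) = 2.
Column 2 already has 6, so (1,2) = 1.
Column 3 now contains 5, leaving (1,3) = 6.
Column 4 already has 1, which forces (1,4) = 5.
1 is placed in column 5; hence (1,5) = 4.
5 is placed in row 3, which forces (3,3) = 3.
Row 4 now contains 3; hence (4,1) = 1.
Row 6 now contains 1; hence (6,1) = 3.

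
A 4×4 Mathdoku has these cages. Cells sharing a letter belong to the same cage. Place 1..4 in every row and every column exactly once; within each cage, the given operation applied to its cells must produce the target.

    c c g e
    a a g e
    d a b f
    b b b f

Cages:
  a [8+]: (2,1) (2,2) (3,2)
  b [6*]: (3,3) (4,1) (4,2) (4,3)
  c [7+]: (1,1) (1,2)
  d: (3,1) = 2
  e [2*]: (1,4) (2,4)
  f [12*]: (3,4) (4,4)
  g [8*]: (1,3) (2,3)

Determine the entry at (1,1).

D is a freebie, leaving (3,1) = 2.
Cage b needs product 6, which forces (3,3) = 1.
Row 1 needs a 1, and only (1,4) is open for it.
1 is placed in column 4, leaving (2,4) = 2.
The two cells of cage g must have product 8; hence (1,3) = 2.
Row 2 already has 2, which forces (2,3) = 4.
Column 3 now contains 2, so (4,3) = 3.
3 is placed in row 4, so (4,4) = 4.
The 3 cells of cage a must have sum 8, leaving (3,2) = 4.
Column 4 now contains 4, so (3,4) = 3.
3 is placed in row 4, so (4,1) = 1.
Cage b needs product 6, so (4,2) = 2.
The two cells of cage c must have sum 7, which forces (1,1) = 4.
4 is placed in column 2, so (1,2) = 3.
Column 1 now contains 1, which forces (2,1) = 3.
Cage a has sum 8, so (2,2) = 1.
The full grid is 4 3 2 1 / 3 1 4 2 / 2 4 1 3 / 1 2 3 4.

4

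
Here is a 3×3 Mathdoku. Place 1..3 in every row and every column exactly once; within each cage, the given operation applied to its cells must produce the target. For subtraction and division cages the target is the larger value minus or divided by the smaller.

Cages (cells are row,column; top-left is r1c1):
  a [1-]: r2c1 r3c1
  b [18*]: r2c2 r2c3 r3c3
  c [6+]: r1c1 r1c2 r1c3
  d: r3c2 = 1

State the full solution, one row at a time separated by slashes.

3 2 1 / 1 3 2 / 2 1 3

The 3 cells of cage b must have product 18, which forces r2c2 = 3.
Cage b has product 18, leaving r2c3 = 2.
Cage d is a single given cell, which forces r3c2 = 1.
Cage b needs product 18, so r3c3 = 3.
Cage c needs sum 6; hence r1c1 = 3.
1 is placed in column 2; hence r1c2 = 2.
3 is placed in column 3, which forces r1c3 = 1.
Row 2 now contains 2, leaving r2c1 = 1.
3 is placed in row 3, so r3c1 = 2.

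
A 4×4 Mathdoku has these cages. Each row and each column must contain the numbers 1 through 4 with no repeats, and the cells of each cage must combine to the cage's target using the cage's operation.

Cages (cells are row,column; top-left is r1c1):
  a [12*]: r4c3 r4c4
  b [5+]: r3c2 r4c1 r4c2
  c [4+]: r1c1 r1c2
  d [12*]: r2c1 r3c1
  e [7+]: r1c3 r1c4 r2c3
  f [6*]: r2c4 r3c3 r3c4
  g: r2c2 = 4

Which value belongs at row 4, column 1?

G is a freebie; hence r2c2 = 4.
Row 2 now contains 4, which forces r2c1 = 3.
The two cells of cage d must have product 12, so r3c1 = 4.
Column 1 now contains 3, which forces r1c1 = 1.
The two cells of cage c must have sum 4, leaving r1c2 = 3.
Column 1 already has 1, which forces r4c1 = 2.
Column 2 already has 3, which forces r4c2 = 1.
Cage e has sum 7, leaving r2c3 = 1.
1 is placed in row 2; hence r2c4 = 2.
Column 2 now contains 1, so r3c2 = 2.
2 is placed in row 3; hence r3c3 = 3.
Row 3 now contains 3, leaving r3c4 = 1.
Column 3 now contains 3; hence r4c3 = 4.
Row 4 now contains 4, leaving r4c4 = 3.
Column 3 already has 4, so r1c3 = 2.
Column 4 already has 2; hence r1c4 = 4.
The full grid is 1 3 2 4 / 3 4 1 2 / 4 2 3 1 / 2 1 4 3.

2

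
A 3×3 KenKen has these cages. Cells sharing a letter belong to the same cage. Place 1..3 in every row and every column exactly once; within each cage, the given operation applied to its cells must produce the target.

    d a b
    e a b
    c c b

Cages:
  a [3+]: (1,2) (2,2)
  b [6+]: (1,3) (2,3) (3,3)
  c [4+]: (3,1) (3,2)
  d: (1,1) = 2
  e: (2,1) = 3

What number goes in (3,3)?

Cage d is given, which forces (1,1) = 2.
Row 1 now contains 2, so (1,2) = 1.
Row 1 already has 1, leaving (1,3) = 3.
Cage e is given, leaving (2,1) = 3.
Column 2 already has 1, so (2,2) = 2.
Row 2 already has 2, which forces (2,3) = 1.
3 is placed in column 1, so (3,1) = 1.
Column 2 already has 1; hence (3,2) = 3.
1 is placed in column 3, which forces (3,3) = 2.
Completed grid: 2 1 3 / 3 2 1 / 1 3 2.

2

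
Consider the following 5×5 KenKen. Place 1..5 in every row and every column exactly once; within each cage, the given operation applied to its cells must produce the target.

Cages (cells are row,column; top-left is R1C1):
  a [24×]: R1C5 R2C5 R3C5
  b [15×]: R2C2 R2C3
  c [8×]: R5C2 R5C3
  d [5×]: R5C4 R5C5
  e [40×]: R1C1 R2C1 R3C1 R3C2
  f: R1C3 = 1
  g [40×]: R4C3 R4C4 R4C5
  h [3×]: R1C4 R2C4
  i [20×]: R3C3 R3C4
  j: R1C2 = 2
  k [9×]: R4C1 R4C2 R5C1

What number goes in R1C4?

3

J is a freebie, so R1C2 = 2.
Cage f is a single given cell, so R1C3 = 1.
Row 1 already has 1, which forces R1C4 = 3.
3 is placed in row 1, so R1C5 = 4.
Column 4 already has 3, which forces R2C4 = 1.
The 3 cells of cage k must have product 9; hence R4C1 = 1.
The 3 cells of cage k must have product 9, which forces R4C2 = 3.
The 3 cells of cage k must have product 9, so R5C1 = 3.
2 is placed in column 2, which forces R5C2 = 4.
4 is placed in row 5, so R5C3 = 2.
Column 4 already has 1; hence R5C4 = 5.
Row 5 already has 5, which forces R5C5 = 1.
Row 1 already has 4, leaving R1C1 = 5.
Column 2 now contains 3; hence R2C2 = 5.
Cage b needs two cells with product 15, which forces R2C3 = 3.
3 is placed in row 2, so R2C5 = 2.
Cage e needs product 40, which forces R3C2 = 1.
The two cells of cage i must have product 20; hence R3C3 = 5.
5 is placed in column 4, so R3C4 = 4.
2 is placed in column 5, which forces R3C5 = 3.
Column 3 already has 5, which forces R4C3 = 4.
4 is placed in column 4; hence R4C4 = 2.
2 is placed in column 5, so R4C5 = 5.
Row 2 already has 2, leaving R2C1 = 4.
Row 3 already has 4, which forces R3C1 = 2.
The full grid is 5 2 1 3 4 / 4 5 3 1 2 / 2 1 5 4 3 / 1 3 4 2 5 / 3 4 2 5 1.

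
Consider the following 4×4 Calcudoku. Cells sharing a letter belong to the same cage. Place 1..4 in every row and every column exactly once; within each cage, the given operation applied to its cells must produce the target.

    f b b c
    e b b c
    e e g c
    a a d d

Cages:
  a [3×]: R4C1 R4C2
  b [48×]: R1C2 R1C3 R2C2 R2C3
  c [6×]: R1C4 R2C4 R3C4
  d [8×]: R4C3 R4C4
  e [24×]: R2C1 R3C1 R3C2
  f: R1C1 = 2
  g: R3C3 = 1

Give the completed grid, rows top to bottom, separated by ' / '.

Cage f is given, leaving R1C1 = 2.
Cage g is a single given cell; hence R3C3 = 1.
Cage e has product 24, leaving R3C2 = 2.
Row 3 already has 2, leaving R3C4 = 3.
Column 4 now contains 3, which forces R1C4 = 1.
Cage e has product 24, so R2C1 = 3.
Row 2 already has 3, leaving R2C3 = 4.
Cage c has product 6; hence R2C4 = 2.
Row 3 already has 3, leaving R3C1 = 4.
Column 1 already has 3; hence R4C1 = 1.
Row 4 already has 1, so R4C2 = 3.
Column 3 already has 4, so R4C3 = 2.
2 is placed in column 4, so R4C4 = 4.
Row 1 now contains 1, leaving R1C2 = 4.
Column 3 already has 4, leaving R1C3 = 3.
4 is placed in row 2, leaving R2C2 = 1.

2 4 3 1 / 3 1 4 2 / 4 2 1 3 / 1 3 2 4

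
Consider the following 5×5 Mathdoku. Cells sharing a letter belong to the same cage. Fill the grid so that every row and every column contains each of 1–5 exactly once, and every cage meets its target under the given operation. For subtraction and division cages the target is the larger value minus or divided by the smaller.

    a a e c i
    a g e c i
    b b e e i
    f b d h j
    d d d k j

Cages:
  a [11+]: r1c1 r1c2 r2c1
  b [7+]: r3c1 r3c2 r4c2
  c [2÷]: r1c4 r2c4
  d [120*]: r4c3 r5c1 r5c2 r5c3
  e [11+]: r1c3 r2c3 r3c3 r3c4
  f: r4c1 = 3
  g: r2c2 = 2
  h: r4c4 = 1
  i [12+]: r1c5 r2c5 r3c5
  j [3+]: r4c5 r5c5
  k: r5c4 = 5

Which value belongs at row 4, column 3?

Cage g is a single given cell, which forces r2c2 = 2.
Cage f is a single given cell, which forces r4c1 = 3.
Cage h is a single given cell; hence r4c4 = 1.
Row 4 already has 1, which forces r4c5 = 2.
K is a freebie, leaving r5c4 = 5.
Column 5 now contains 2, which forces r5c5 = 1.
The two cells of cage c must have quotient 2; hence r1c4 = 2.
Column 4 already has 1, which forces r2c4 = 4.
Cage b has sum 7, so r3c1 = 2.
Cage b has sum 7, leaving r3c2 = 1.
Column 4 already has 4, leaving r3c4 = 3.
Row 4 already has 1, so r4c2 = 4.
Cage d needs product 120; hence r4c3 = 5.
Column 1 now contains 2, leaving r5c1 = 4.
Column 2 now contains 4, leaving r5c2 = 3.
3 is placed in row 5, which forces r5c3 = 2.
Row 1 now contains 2, leaving r1c1 = 1.
Column 2 now contains 4; hence r1c2 = 5.
Row 1 already has 1, so r1c3 = 3.
3 is placed in row 1, leaving r1c5 = 4.
Row 2 now contains 4, which forces r2c1 = 5.
Column 3 already has 3; hence r2c3 = 1.
Row 2 now contains 5, so r2c5 = 3.
Column 3 now contains 5; hence r3c3 = 4.
Column 5 already has 4, which forces r3c5 = 5.
Filled in: 1 5 3 2 4 / 5 2 1 4 3 / 2 1 4 3 5 / 3 4 5 1 2 / 4 3 2 5 1.

5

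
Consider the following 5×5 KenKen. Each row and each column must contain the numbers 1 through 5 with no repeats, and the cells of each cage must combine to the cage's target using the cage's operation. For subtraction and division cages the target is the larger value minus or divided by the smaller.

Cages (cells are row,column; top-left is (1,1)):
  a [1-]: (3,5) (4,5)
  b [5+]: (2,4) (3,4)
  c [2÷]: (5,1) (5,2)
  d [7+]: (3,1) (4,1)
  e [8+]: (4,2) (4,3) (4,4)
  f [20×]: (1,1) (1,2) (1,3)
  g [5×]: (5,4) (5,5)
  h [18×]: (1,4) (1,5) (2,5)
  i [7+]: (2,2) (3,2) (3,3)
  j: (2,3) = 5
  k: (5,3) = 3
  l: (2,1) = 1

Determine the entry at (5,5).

1

The 3 cells of cage h must have product 18, so (1,4) = 3.
Cage h needs product 18; hence (1,5) = 2.
Cage l is a single given cell, so (2,1) = 1.
Cage j is given, so (2,3) = 5.
Cage h has product 18, which forces (2,5) = 3.
K is a freebie, which forces (5,3) = 3.
Cage b needs two cells with sum 5, which forces (2,4) = 4.
Cage b needs two cells with sum 5, leaving (3,4) = 1.
Column 4 now contains 1; hence (5,4) = 5.
5 is placed in row 5, which forces (5,5) = 1.
Row 2 now contains 4, which forces (2,2) = 2.
Cage i needs sum 7; hence (3,2) = 3.
Cage i needs sum 7; hence (3,3) = 2.
Cage e needs sum 8, which forces (4,2) = 5.
Cage e needs sum 8; hence (4,3) = 1.
Column 4 now contains 5, so (4,4) = 2.
Row 4 already has 5; hence (4,5) = 4.
Column 2 already has 2, so (5,2) = 4.
Cage f needs product 20; hence (1,1) = 5.
Column 2 already has 4, so (1,2) = 1.
1 is placed in column 3; hence (1,3) = 4.
Cage d needs two cells with sum 7, so (3,1) = 4.
4 is placed in column 5; hence (3,5) = 5.
Row 4 now contains 4, so (4,1) = 3.
4 is placed in row 5, so (5,1) = 2.
The full grid is 5 1 4 3 2 / 1 2 5 4 3 / 4 3 2 1 5 / 3 5 1 2 4 / 2 4 3 5 1.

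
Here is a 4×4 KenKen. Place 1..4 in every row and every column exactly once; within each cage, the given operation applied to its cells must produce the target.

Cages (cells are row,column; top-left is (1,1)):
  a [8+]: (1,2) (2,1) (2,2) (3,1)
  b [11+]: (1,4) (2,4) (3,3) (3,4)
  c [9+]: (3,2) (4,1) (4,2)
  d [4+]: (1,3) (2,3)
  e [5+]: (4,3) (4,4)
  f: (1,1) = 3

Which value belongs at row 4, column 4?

Cage f is given, so (1,1) = 3.
Row 1 already has 3, leaving (1,3) = 1.
Column 3 already has 1, so (2,3) = 3.
The 4 cells of cage a must have sum 8, leaving (2,2) = 1.
Cage a has sum 8, so (3,1) = 1.
Cage b has sum 11, so (3,3) = 2.
The 4 cells of cage b must have sum 11, leaving (3,4) = 3.
2 is placed in column 3; hence (4,3) = 4.
Column 4 now contains 3, leaving (4,4) = 1.
Row 3 now contains 3, leaving (3,2) = 4.
Row 4 now contains 4, which forces (4,1) = 2.
Cage c needs sum 9; hence (4,2) = 3.
Column 2 already has 4, leaving (1,2) = 2.
Row 1 already has 2; hence (1,4) = 4.
Column 1 now contains 2, leaving (2,1) = 4.
Column 4 now contains 4; hence (2,4) = 2.
Filled in: 3 2 1 4 / 4 1 3 2 / 1 4 2 3 / 2 3 4 1.

1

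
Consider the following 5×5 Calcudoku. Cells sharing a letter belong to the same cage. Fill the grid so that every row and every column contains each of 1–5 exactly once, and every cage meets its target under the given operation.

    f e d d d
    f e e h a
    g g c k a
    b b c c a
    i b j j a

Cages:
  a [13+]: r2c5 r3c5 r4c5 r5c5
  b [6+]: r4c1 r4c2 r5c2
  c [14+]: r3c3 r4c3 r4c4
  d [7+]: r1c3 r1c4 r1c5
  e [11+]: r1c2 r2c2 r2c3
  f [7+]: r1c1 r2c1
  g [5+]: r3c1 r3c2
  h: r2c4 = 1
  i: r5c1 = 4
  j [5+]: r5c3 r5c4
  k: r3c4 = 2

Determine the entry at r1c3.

1

Cage h is given, leaving r2c4 = 1.
Cage c has sum 14, leaving r3c3 = 5.
Cage k is given, leaving r3c4 = 2.
Cage c has sum 14, so r4c3 = 4.
Cage c has sum 14, leaving r4c4 = 5.
Cage i is a single given cell; hence r5c1 = 4.
Row 5 now contains 4, leaving r5c4 = 3.
Column 4 now contains 2, so r1c4 = 4.
The two cells of cage g must have sum 5, leaving r3c1 = 1.
Cage g needs two cells with sum 5, leaving r3c2 = 4.
Row 3 now contains 4; hence r3c5 = 3.
Column 5 now contains 3, leaving r4c5 = 1.
Cage j needs two cells with sum 5; hence r5c3 = 2.
Column 5 now contains 1; hence r5c5 = 5.
The 3 cells of cage e must have sum 11; hence r1c2 = 3.
Column 3 now contains 2, leaving r1c3 = 1.
Column 5 now contains 1, so r1c5 = 2.
4 is placed in column 2, leaving r2c2 = 5.
Column 3 now contains 2, leaving r2c3 = 3.
5 is placed in column 5, so r2c5 = 4.
Column 2 already has 3, leaving r4c2 = 2.
Row 5 now contains 2, so r5c2 = 1.
2 is placed in row 1, so r1c1 = 5.
Row 2 now contains 5, which forces r2c1 = 2.
2 is placed in row 4; hence r4c1 = 3.
The full grid is 5 3 1 4 2 / 2 5 3 1 4 / 1 4 5 2 3 / 3 2 4 5 1 / 4 1 2 3 5.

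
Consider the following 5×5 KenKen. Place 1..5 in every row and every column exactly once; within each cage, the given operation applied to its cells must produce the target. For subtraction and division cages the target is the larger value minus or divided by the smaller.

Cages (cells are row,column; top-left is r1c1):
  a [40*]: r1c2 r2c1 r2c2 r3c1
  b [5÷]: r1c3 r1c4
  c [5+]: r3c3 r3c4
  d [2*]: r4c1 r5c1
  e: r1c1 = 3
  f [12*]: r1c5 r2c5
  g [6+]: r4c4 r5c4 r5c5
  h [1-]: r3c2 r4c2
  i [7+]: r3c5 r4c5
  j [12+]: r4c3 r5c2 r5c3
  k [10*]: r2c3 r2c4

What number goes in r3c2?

3

Cage e is given, which forces r1c1 = 3.
Row 1 already has 3, leaving r1c5 = 4.
Column 5 now contains 4, so r2c5 = 3.
In row 1, 2 can only go at r1c2, so r1c2 = 2.
Column 2 needs a 1, and only r2c2 is open for it.
The only place for 4 in row 2 is r2c1.
4 is placed in column 1; hence r3c1 = 5.
5 is placed in row 3, which forces r3c5 = 2.
Column 5 now contains 2, so r4c5 = 5.
Column 5 now contains 2, so r5c5 = 1.
Cage d needs two cells with product 2, leaving r4c1 = 1.
1 is placed in row 5, leaving r5c1 = 2.
Cage g needs sum 6, so r4c4 = 2.
The 3 cells of cage g must have sum 6, which forces r5c4 = 3.
Cage k needs two cells with product 10; hence r2c3 = 2.
Column 4 already has 2, so r2c4 = 5.
Cage j needs sum 12, so r4c3 = 3.
Cage b needs two cells with quotient 5, so r1c3 = 5.
5 is placed in column 4; hence r1c4 = 1.
The two cells of cage h must have difference 1, leaving r3c2 = 3.
1 is placed in column 4, which forces r3c4 = 4.
Row 4 already has 3, so r4c2 = 4.
4 is placed in column 2, which forces r5c2 = 5.
Column 3 now contains 5, so r5c3 = 4.
4 is placed in row 3, which forces r3c3 = 1.
Filled in: 3 2 5 1 4 / 4 1 2 5 3 / 5 3 1 4 2 / 1 4 3 2 5 / 2 5 4 3 1.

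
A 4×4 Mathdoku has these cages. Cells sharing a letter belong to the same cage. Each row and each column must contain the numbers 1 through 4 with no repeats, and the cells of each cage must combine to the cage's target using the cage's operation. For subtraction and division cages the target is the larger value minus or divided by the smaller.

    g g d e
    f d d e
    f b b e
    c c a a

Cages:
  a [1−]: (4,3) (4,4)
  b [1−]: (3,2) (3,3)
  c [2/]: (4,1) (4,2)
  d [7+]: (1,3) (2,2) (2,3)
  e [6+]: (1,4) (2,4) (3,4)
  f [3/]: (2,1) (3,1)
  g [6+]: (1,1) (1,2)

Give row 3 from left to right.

1 3 4 2

Column 4 needs a 4, and only (4,4) is open for it.
The two cells of cage a must have difference 1; hence (4,3) = 3.
Row 1 needs a 3, and only (1,4) is open for it.
Row 1 needs a 1, and only (1,3) is open for it.
In row 2, 3 can only go at (2,1), so (2,1) = 3.
3 is placed in column 1, so (3,1) = 1.
1 is placed in row 3, leaving (3,2) = 3.
1 is placed in row 3; hence (3,4) = 2.
Column 1 already has 1, so (4,1) = 2.
Row 4 now contains 2, so (4,2) = 1.
2 is placed in column 1, which forces (1,1) = 4.
Cage g needs two cells with sum 6, leaving (1,2) = 2.
Column 2 now contains 2, which forces (2,2) = 4.
Row 2 already has 4, leaving (2,3) = 2.
Column 4 already has 2, so (2,4) = 1.
2 is placed in row 3, so (3,3) = 4.
Filled in: 4 2 1 3 / 3 4 2 1 / 1 3 4 2 / 2 1 3 4.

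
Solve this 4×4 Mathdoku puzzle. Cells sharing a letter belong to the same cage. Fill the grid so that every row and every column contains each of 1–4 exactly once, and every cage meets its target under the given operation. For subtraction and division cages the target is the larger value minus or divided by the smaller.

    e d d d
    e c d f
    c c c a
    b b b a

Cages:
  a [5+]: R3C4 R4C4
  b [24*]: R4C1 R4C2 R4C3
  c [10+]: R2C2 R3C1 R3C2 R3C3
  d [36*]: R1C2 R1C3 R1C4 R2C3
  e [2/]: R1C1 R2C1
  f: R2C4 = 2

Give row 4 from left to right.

4 3 2 1

Cage d has product 36, leaving R2C3 = 3.
F is a freebie; hence R2C4 = 2.
The two cells of cage e must have quotient 2; hence R1C1 = 2.
In row 4, 1 can only go at R4C4, so R4C4 = 1.
Column 4 now contains 1, so R3C4 = 4.
Column 4 already has 4, leaving R1C4 = 3.
Cage c needs sum 10; hence R2C2 = 4.
4 is placed in column 2, so R1C2 = 1.
Cage d needs product 36, so R1C3 = 4.
Row 2 already has 4, leaving R2C1 = 1.
1 is placed in column 1, which forces R3C1 = 3.
Row 3 now contains 3, which forces R3C2 = 2.
Row 3 already has 2, leaving R3C3 = 1.
3 is placed in column 1, so R4C1 = 4.
2 is placed in column 2, so R4C2 = 3.
Column 3 now contains 4, which forces R4C3 = 2.
The full grid is 2 1 4 3 / 1 4 3 2 / 3 2 1 4 / 4 3 2 1.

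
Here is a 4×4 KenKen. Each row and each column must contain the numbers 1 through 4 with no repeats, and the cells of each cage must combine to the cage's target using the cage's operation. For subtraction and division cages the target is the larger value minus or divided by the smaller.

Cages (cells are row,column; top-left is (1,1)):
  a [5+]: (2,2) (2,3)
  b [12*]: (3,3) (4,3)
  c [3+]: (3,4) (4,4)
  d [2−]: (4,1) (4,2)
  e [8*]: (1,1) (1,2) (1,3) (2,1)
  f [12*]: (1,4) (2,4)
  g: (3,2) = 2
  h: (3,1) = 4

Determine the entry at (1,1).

The 4 cells of cage e must have product 8, leaving (2,1) = 1.
H is a freebie, which forces (3,1) = 4.
Cage g is given, leaving (3,2) = 2.
Row 3 already has 4, leaving (3,3) = 3.
Row 3 now contains 2, leaving (3,4) = 1.
3 is placed in column 3; hence (4,3) = 4.
1 is placed in column 4, which forces (4,4) = 2.
4 is placed in column 1; hence (1,1) = 2.
The 4 cells of cage e must have product 8, which forces (1,2) = 4.
Cage e has product 8, so (1,3) = 1.
Row 1 now contains 4, leaving (1,4) = 3.
Cage a needs two cells with sum 5, which forces (2,2) = 3.
Column 3 now contains 4, so (2,3) = 2.
3 is placed in column 4; hence (2,4) = 4.
Row 4 now contains 2, so (4,1) = 3.
The two cells of cage d must have difference 2; hence (4,2) = 1.
Completed grid: 2 4 1 3 / 1 3 2 4 / 4 2 3 1 / 3 1 4 2.

2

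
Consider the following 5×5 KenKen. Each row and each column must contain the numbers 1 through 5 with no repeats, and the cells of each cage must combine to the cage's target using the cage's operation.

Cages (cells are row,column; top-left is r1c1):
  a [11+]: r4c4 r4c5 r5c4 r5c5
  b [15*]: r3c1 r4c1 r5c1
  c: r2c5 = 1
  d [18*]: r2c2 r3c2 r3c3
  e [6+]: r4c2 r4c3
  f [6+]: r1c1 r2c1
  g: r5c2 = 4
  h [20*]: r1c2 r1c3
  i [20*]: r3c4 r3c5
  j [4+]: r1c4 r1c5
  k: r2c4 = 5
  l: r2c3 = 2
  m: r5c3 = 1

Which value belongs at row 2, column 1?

4

The 3 cells of cage d must have product 18; hence r2c2 = 3.
L is a freebie; hence r2c3 = 2.
Cage k is a single given cell, which forces r2c4 = 5.
Cage c is given, which forces r2c5 = 1.
Cage d needs product 18; hence r3c2 = 2.
Cage d needs product 18, leaving r3c3 = 3.
Column 4 now contains 5, so r3c4 = 4.
4 is placed in row 3, which forces r3c5 = 5.
G is a freebie; hence r5c2 = 4.
M is a freebie, so r5c3 = 1.
Cage f's pair has sum 6, which forces r1c1 = 2.
4 is placed in column 2, so r1c2 = 5.
Cage h needs two cells with product 20, which forces r1c3 = 4.
Cage j needs two cells with sum 4, so r1c4 = 1.
Column 5 already has 1, which forces r1c5 = 3.
1 is placed in row 2; hence r2c1 = 4.
5 is placed in row 3, leaving r3c1 = 1.
The two cells of cage e must have sum 6; hence r4c2 = 1.
Cage e's pair has sum 6; hence r4c3 = 5.
Cage a needs sum 11; hence r4c4 = 2.
Cage a has sum 11, so r4c5 = 4.
Cage a has sum 11, leaving r5c4 = 3.
The 4 cells of cage a must have sum 11; hence r5c5 = 2.
Row 4 already has 5, leaving r4c1 = 3.
Row 5 already has 3, leaving r5c1 = 5.
The full grid is 2 5 4 1 3 / 4 3 2 5 1 / 1 2 3 4 5 / 3 1 5 2 4 / 5 4 1 3 2.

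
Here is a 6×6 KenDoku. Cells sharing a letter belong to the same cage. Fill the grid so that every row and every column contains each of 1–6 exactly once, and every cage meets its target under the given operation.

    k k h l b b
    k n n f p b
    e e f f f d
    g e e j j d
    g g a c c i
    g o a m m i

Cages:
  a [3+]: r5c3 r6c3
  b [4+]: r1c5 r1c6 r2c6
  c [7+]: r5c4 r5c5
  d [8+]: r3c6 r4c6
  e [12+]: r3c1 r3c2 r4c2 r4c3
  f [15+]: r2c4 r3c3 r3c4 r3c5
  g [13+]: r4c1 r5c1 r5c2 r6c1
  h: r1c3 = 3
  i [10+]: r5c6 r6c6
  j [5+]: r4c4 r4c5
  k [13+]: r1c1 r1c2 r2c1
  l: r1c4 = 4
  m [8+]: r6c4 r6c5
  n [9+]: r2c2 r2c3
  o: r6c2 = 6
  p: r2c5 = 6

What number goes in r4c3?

Cage h is given, so r1c3 = 3.
Cage l is given, which forces r1c4 = 4.
Cage b has sum 4, so r1c5 = 1.
The 3 cells of cage b must have sum 4; hence r1c6 = 2.
Cage p is a single given cell; hence r2c5 = 6.
Cage b needs sum 4; hence r2c6 = 1.
O is a freebie; hence r6c2 = 6.
Row 6 now contains 6; hence r6c6 = 4.
Cage k has sum 13, leaving r1c1 = 6.
6 is placed in column 2, leaving r1c2 = 5.
Cage k needs sum 13; hence r2c1 = 2.
Column 2 now contains 5, which forces r2c2 = 4.
Row 2 now contains 4; hence r2c3 = 5.
Row 2 already has 5, leaving r2c4 = 3.
Column 6 now contains 4; hence r5c6 = 6.
3 is placed in column 4, so r6c4 = 5.
Row 6 now contains 5, so r6c5 = 3.
Cage j's pair has sum 5, so r4c4 = 1.
The two cells of cage j must have sum 5, so r4c5 = 4.
Cage g has sum 13; hence r5c2 = 3.
5 is placed in column 4, so r5c4 = 2.
The two cells of cage c must have sum 7, leaving r5c5 = 5.
Row 6 now contains 3, leaving r6c1 = 1.
1 is placed in row 6; hence r6c3 = 2.
Cage e has sum 12, so r3c1 = 3.
Cage e needs sum 12, so r3c2 = 1.
Cage f needs sum 15, which forces r3c3 = 4.
Column 4 now contains 2; hence r3c4 = 6.
Column 5 now contains 5; hence r3c5 = 2.
Row 3 already has 3; hence r3c6 = 5.
Row 4 already has 4, which forces r4c1 = 5.
Column 2 now contains 3, so r4c2 = 2.
Column 3 already has 2, so r4c3 = 6.
Column 6 now contains 5; hence r4c6 = 3.
5 is placed in row 5; hence r5c1 = 4.
Row 5 already has 2, so r5c3 = 1.
Filled in: 6 5 3 4 1 2 / 2 4 5 3 6 1 / 3 1 4 6 2 5 / 5 2 6 1 4 3 / 4 3 1 2 5 6 / 1 6 2 5 3 4.

6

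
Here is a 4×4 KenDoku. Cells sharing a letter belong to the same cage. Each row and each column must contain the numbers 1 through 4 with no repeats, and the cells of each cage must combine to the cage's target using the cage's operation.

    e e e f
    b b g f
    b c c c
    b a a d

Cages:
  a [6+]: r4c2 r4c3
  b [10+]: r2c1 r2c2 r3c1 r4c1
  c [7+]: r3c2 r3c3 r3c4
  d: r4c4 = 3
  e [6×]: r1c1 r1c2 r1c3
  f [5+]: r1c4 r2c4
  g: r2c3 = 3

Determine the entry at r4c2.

4

Cage g is a single given cell; hence r2c3 = 3.
D is a freebie, which forces r4c4 = 3.
The 4 cells of cage b must have sum 10, leaving r3c1 = 3.
Cage e has product 6, leaving r1c2 = 3.
In row 1, 4 can only go at r1c4, so r1c4 = 4.
4 is placed in column 4; hence r2c4 = 1.
Column 4 now contains 1; hence r3c4 = 2.
The 4 cells of cage b must have sum 10, which forces r4c1 = 1.
1 is placed in column 1, leaving r1c1 = 2.
The 3 cells of cage e must have product 6, so r1c3 = 1.
2 is placed in column 1; hence r2c1 = 4.
4 is placed in row 2; hence r2c2 = 2.
1 is placed in column 3; hence r3c3 = 4.
Column 2 already has 2, leaving r4c2 = 4.
Column 3 already has 4; hence r4c3 = 2.
Row 3 already has 4, which forces r3c2 = 1.
Filled in: 2 3 1 4 / 4 2 3 1 / 3 1 4 2 / 1 4 2 3.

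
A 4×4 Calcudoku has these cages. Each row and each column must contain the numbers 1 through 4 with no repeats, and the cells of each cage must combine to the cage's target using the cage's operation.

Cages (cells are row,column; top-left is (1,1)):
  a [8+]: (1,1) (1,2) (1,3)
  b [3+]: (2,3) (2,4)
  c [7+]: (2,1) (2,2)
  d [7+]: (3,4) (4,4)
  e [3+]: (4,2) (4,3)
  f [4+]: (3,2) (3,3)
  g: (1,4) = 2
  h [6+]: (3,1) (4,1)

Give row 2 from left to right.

G is a freebie, leaving (1,4) = 2.
2 is placed in column 4, so (2,4) = 1.
1 is placed in row 2, so (2,3) = 2.
Column 3 now contains 2, so (4,3) = 1.
Cage f's pair has sum 4, so (3,2) = 1.
1 is placed in column 3, leaving (3,3) = 3.
Row 3 now contains 3; hence (3,4) = 4.
Row 4 already has 1; hence (4,2) = 2.
4 is placed in column 4, leaving (4,4) = 3.
Cage a has sum 8, which forces (1,1) = 1.
The 3 cells of cage a must have sum 8, leaving (1,2) = 3.
Column 3 now contains 3, so (1,3) = 4.
Column 2 now contains 3, which forces (2,2) = 4.
Row 3 already has 4, which forces (3,1) = 2.
2 is placed in row 4, which forces (4,1) = 4.
Row 2 now contains 4, so (2,1) = 3.
Completed grid: 1 3 4 2 / 3 4 2 1 / 2 1 3 4 / 4 2 1 3.

3 4 2 1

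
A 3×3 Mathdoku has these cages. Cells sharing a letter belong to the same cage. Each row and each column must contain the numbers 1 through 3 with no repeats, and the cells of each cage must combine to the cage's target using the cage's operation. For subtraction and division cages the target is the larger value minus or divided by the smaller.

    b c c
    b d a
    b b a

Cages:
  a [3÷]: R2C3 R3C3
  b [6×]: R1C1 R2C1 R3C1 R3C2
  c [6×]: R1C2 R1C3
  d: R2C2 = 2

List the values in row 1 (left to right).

D is a freebie, leaving R2C2 = 2.
Cage b has product 6, which forces R3C2 = 1.
Row 3 already has 1, leaving R3C3 = 3.
Column 2 already has 2, so R1C2 = 3.
3 is placed in column 3, so R1C3 = 2.
3 is placed in column 3, so R2C3 = 1.
Row 3 already has 3; hence R3C1 = 2.
3 is placed in row 1, leaving R1C1 = 1.
Row 2 now contains 1, leaving R2C1 = 3.
Completed grid: 1 3 2 / 3 2 1 / 2 1 3.

1 3 2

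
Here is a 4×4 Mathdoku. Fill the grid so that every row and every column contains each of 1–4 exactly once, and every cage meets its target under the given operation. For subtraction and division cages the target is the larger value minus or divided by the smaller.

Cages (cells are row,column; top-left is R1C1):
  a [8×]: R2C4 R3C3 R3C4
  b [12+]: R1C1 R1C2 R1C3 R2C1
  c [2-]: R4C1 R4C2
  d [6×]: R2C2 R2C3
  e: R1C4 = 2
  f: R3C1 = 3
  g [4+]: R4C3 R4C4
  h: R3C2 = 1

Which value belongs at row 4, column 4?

E is a freebie, so R1C4 = 2.
Cage f is a single given cell; hence R3C1 = 3.
Cage h is given, so R3C2 = 1.
1 is placed in row 3, leaving R3C4 = 4.
Cage b needs sum 12; hence R1C1 = 1.
3 is placed in column 1, so R2C1 = 4.
4 is placed in column 4; hence R2C4 = 1.
Row 3 now contains 4, so R3C3 = 2.
Column 1 already has 4, which forces R4C1 = 2.
Column 4 already has 1, which forces R4C4 = 3.
Cage d's pair has product 6, so R2C2 = 2.
Column 3 already has 2; hence R2C3 = 3.
Row 4 already has 3, which forces R4C2 = 4.
Row 4 already has 3, which forces R4C3 = 1.
Column 2 now contains 4, which forces R1C2 = 3.
Column 3 now contains 3; hence R1C3 = 4.
Completed grid: 1 3 4 2 / 4 2 3 1 / 3 1 2 4 / 2 4 1 3.

3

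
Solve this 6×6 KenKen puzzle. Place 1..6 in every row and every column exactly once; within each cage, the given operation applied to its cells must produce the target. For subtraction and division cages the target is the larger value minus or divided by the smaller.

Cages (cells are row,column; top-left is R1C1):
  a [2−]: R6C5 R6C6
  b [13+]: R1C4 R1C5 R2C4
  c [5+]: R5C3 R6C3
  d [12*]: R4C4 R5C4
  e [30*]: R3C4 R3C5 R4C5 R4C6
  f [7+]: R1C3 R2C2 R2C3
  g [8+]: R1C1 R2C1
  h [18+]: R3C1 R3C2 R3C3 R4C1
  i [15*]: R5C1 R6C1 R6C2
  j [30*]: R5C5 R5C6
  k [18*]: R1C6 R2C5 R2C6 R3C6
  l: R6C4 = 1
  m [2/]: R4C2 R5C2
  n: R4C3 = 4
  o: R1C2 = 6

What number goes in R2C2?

1

Cage o is given, so R1C2 = 6.
Cage n is given, leaving R4C3 = 4.
Cage l is a single given cell, so R6C4 = 1.
Cage i has product 15; hence R5C1 = 1.
Row 5 needs a 3, and only R5C3 is open for it.
Column 3 already has 3, so R6C3 = 2.
Column 3 now contains 2, which forces R1C3 = 1.
Cage f needs sum 7, which forces R2C2 = 1.
Cage f needs sum 7; hence R2C3 = 5.
1 is placed in row 2, so R2C5 = 3.
Column 3 already has 5, so R3C3 = 6.
Column 2 now contains 1, which forces R4C2 = 2.
Column 2 already has 2; hence R5C2 = 4.
Cage g needs two cells with sum 8, so R1C1 = 2.
The 4 cells of cage k must have product 18, which forces R1C6 = 3.
Row 2 now contains 3, which forces R2C1 = 6.
Row 2 now contains 6; hence R2C4 = 4.
Cage k needs product 18, so R2C6 = 2.
2 is placed in column 1; hence R3C1 = 4.
Cage k has product 18, leaving R3C6 = 1.
Cage d needs two cells with product 12, leaving R4C4 = 6.
Column 6 now contains 1, so R4C6 = 5.
The two cells of cage d must have product 12, so R5C4 = 2.
5 is placed in column 6; hence R5C6 = 6.
Column 6 now contains 6, so R6C6 = 4.
Row 1 already has 3; hence R1C4 = 5.
The 3 cells of cage b must have sum 13, so R1C5 = 4.
The 4 cells of cage h must have sum 18, leaving R3C2 = 5.
The 4 cells of cage e must have product 30; hence R3C4 = 3.
Cage e has product 30, leaving R3C5 = 2.
Row 4 already has 5, so R4C1 = 3.
Row 4 already has 5, which forces R4C5 = 1.
Row 5 already has 6; hence R5C5 = 5.
3 is placed in column 1, leaving R6C1 = 5.
5 is placed in column 2, so R6C2 = 3.
The two cells of cage a must have difference 2, which forces R6C5 = 6.
Completed grid: 2 6 1 5 4 3 / 6 1 5 4 3 2 / 4 5 6 3 2 1 / 3 2 4 6 1 5 / 1 4 3 2 5 6 / 5 3 2 1 6 4.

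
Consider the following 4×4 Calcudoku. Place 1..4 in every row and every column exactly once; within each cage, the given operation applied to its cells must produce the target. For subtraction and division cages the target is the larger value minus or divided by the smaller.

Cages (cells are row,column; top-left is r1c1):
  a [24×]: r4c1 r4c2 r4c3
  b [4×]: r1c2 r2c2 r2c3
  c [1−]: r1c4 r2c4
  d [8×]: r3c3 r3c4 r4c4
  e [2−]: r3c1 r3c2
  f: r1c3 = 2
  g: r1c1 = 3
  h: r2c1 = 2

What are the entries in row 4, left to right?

4 2 3 1

G is a freebie, leaving r1c1 = 3.
F is a freebie, which forces r1c3 = 2.
Cage h is given, leaving r2c1 = 2.
Column 3 now contains 2; hence r2c3 = 1.
Column 3 already has 1, so r3c3 = 4.
Column 1 already has 2, which forces r4c1 = 4.
Column 3 already has 4, leaving r4c3 = 3.
2 is placed in row 1, leaving r1c2 = 1.
The two cells of cage c must have difference 1, so r1c4 = 4.
1 is placed in row 2; hence r2c2 = 4.
Cage c needs two cells with difference 1, so r2c4 = 3.
4 is placed in row 3, leaving r3c1 = 1.
Cage e needs two cells with difference 2; hence r3c2 = 3.
Row 3 already has 1; hence r3c4 = 2.
Row 4 now contains 3, so r4c2 = 2.
Column 4 already has 2, which forces r4c4 = 1.
Completed grid: 3 1 2 4 / 2 4 1 3 / 1 3 4 2 / 4 2 3 1.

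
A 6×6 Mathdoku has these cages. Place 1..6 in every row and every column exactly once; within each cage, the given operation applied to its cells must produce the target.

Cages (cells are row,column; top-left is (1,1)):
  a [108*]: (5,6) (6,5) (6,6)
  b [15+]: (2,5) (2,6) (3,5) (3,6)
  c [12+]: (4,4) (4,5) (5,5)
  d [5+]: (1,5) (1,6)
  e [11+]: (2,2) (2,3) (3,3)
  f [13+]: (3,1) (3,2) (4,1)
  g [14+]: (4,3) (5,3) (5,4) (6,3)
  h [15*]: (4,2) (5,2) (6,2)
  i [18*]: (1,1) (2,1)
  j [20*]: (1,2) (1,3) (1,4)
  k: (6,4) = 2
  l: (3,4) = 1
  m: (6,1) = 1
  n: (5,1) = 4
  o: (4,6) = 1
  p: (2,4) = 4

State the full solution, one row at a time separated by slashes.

6 4 1 5 3 2 / 3 2 6 4 1 5 / 2 6 3 1 5 4 / 5 3 2 6 4 1 / 4 1 5 3 2 6 / 1 5 4 2 6 3

Cage p is given; hence (2,4) = 4.
L is a freebie, so (3,4) = 1.
Cage o is given, leaving (4,6) = 1.
N is a freebie, leaving (5,1) = 4.
The 3 cells of cage a must have product 108; hence (5,6) = 6.
M is a freebie; hence (6,1) = 1.
Cage k is given, so (6,4) = 2.
Cage a has product 108, leaving (6,5) = 6.
Cage a needs product 108, which forces (6,6) = 3.
Column 4 now contains 1; hence (1,4) = 5.
The 3 cells of cage h must have product 15, which forces (4,2) = 3.
Row 4 already has 3, so (4,4) = 6.
Cage h needs product 15; hence (5,2) = 1.
5 is placed in column 4; hence (5,4) = 3.
3 is placed in row 6; hence (6,2) = 5.
5 is placed in row 6, leaving (6,3) = 4.
Column 2 now contains 1, which forces (1,2) = 4.
4 is placed in column 3, so (1,3) = 1.
1 is placed in row 1, so (1,5) = 3.
4 is placed in row 1, leaving (1,6) = 2.
Column 6 already has 2, which forces (2,6) = 5.
3 is placed in column 5, which forces (3,5) = 5.
Column 6 already has 5, leaving (3,6) = 4.
The 3 cells of cage c must have sum 12, so (4,5) = 4.
Cage c needs sum 12, which forces (5,5) = 2.
3 is placed in row 1, so (1,1) = 6.
Cage i's pair has product 18; hence (2,1) = 3.
5 is placed in row 2, leaving (2,5) = 1.
Column 1 now contains 6; hence (3,1) = 2.
2 is placed in row 3, so (3,2) = 6.
6 is placed in row 3, so (3,3) = 3.
Cage f needs sum 13; hence (4,1) = 5.
The 4 cells of cage g must have sum 14, so (4,3) = 2.
Row 5 now contains 2; hence (5,3) = 5.
Column 2 already has 6; hence (2,2) = 2.
Column 3 already has 2, so (2,3) = 6.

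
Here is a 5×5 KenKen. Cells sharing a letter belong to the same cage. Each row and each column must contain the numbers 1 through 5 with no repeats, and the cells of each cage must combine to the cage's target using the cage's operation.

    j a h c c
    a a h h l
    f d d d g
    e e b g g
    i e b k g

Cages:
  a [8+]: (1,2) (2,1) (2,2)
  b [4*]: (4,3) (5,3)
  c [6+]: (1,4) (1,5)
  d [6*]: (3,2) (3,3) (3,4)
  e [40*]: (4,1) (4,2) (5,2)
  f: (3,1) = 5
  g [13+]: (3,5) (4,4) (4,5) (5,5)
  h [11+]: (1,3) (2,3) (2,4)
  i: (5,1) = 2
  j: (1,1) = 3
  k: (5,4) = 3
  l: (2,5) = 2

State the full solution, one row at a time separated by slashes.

3 4 2 1 5 / 1 3 5 4 2 / 5 1 3 2 4 / 4 2 1 5 3 / 2 5 4 3 1

Cage j is given, leaving (1,1) = 3.
Cage l is given, leaving (2,5) = 2.
Cage f is a single given cell, which forces (3,1) = 5.
Cage i is given; hence (5,1) = 2.
K is a freebie, so (5,4) = 3.
2 is placed in column 1, leaving (4,1) = 4.
The 3 cells of cage e must have product 40, which forces (4,2) = 2.
Row 4 already has 4, so (4,3) = 1.
Row 4 now contains 1, leaving (4,4) = 5.
5 is placed in row 4, which forces (4,5) = 3.
The 3 cells of cage e must have product 40, leaving (5,2) = 5.
1 is placed in column 3, so (5,3) = 4.
Row 5 now contains 4, so (5,5) = 1.
Cage a has sum 8, leaving (1,2) = 4.
Cage h needs sum 11, so (1,3) = 2.
2 is placed in row 1, so (1,4) = 1.
4 is placed in row 1, which forces (1,5) = 5.
4 is placed in column 1, so (2,1) = 1.
5 is placed in column 2, leaving (2,2) = 3.
Cage h needs sum 11, which forces (2,3) = 5.
Column 4 now contains 5, which forces (2,4) = 4.
3 is placed in column 2; hence (3,2) = 1.
Column 3 now contains 2, so (3,3) = 3.
Column 4 now contains 1, so (3,4) = 2.
1 is placed in column 5, leaving (3,5) = 4.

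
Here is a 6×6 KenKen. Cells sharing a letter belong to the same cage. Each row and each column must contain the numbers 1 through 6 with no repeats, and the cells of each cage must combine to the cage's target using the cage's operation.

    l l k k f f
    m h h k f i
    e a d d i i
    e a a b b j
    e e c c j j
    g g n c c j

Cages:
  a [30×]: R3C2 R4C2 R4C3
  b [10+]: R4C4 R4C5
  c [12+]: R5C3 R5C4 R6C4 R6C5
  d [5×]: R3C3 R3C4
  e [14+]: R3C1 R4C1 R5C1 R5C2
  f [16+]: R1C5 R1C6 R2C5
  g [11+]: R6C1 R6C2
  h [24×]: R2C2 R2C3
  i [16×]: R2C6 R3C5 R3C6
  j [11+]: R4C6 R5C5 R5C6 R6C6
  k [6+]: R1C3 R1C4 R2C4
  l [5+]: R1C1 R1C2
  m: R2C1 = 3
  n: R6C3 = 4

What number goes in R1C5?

Cage m is a single given cell, leaving R2C1 = 3.
Cage n is given, leaving R6C3 = 4.
Cage h needs two cells with product 24, which forces R2C2 = 4.
4 is placed in column 3, which forces R2C3 = 6.
Row 2 already has 6, so R2C5 = 5.
Row 2 already has 4, leaving R2C6 = 2.
The 3 cells of cage f must have sum 16, leaving R1C5 = 6.
Cage f needs sum 16, which forces R1C6 = 5.
Row 2 now contains 2; hence R2C4 = 1.
Column 4 now contains 1; hence R3C4 = 5.
The 3 cells of cage i must have product 16, so R3C5 = 2.
Cage i needs product 16, so R3C6 = 4.
Column 5 already has 6, leaving R4C5 = 4.
Row 3 already has 5; hence R3C3 = 1.
Row 4 already has 4, which forces R4C4 = 6.
Cage j needs sum 11, leaving R5C5 = 1.
Column 5 already has 1; hence R6C5 = 3.
Row 3 now contains 1; hence R3C1 = 6.
Row 3 now contains 6; hence R3C2 = 3.
Cage c needs sum 12; hence R5C3 = 3.
Cage c has sum 12, which forces R5C4 = 4.
Row 5 now contains 3, so R5C6 = 6.
Column 1 now contains 6, so R6C1 = 5.
Row 6 already has 5, leaving R6C2 = 6.
3 is placed in row 6, so R6C4 = 2.
6 is placed in column 6, which forces R6C6 = 1.
Cage l needs two cells with sum 5; hence R1C1 = 4.
Column 2 now contains 3; hence R1C2 = 1.
Column 3 already has 3; hence R1C3 = 2.
Column 4 now contains 2, which forces R1C4 = 3.
Cage e needs sum 14, so R4C1 = 1.
2 is placed in column 3, so R4C3 = 5.
Column 6 already has 1; hence R4C6 = 3.
5 is placed in column 1, which forces R5C1 = 2.
Cage e has sum 14, which forces R5C2 = 5.
Row 4 now contains 5, leaving R4C2 = 2.
The full grid is 4 1 2 3 6 5 / 3 4 6 1 5 2 / 6 3 1 5 2 4 / 1 2 5 6 4 3 / 2 5 3 4 1 6 / 5 6 4 2 3 1.

6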